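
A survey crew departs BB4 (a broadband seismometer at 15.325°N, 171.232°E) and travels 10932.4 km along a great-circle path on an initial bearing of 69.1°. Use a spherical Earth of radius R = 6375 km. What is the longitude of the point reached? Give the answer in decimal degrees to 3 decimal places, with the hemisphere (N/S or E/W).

δ = d/R = 10932.4/6375 = 1.714886 rad
φ₂ = arcsin(sin φ₁ cos δ + cos φ₁ sin δ cos θ)
   = arcsin(0.26429·-0.14359 + 0.96444·0.98964·0.35674) = 17.61006°
λ₂ = λ₁ + atan2(sin θ sin δ cos φ₁, cos δ − sin φ₁ sin φ₂) = -84.69316°

84.693°W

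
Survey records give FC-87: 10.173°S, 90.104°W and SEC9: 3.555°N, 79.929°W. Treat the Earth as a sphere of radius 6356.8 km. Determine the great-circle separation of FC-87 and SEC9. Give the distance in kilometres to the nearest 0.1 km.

1893.1 km

Δφ = 13.7280°,  Δλ = 10.1750°
a = sin²(Δφ/2) + cos φ₁ cos φ₂ sin²(Δλ/2) = 0.022008
c = 2·arcsin(√a) = 0.297804 rad = 17.0629°
d = R·c = 6356.8 × 0.297804 = 1893.1 km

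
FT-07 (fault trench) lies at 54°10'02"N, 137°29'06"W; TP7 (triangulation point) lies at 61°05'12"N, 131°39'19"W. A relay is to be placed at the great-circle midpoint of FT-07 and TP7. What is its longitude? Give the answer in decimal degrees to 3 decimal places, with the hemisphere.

134.848°W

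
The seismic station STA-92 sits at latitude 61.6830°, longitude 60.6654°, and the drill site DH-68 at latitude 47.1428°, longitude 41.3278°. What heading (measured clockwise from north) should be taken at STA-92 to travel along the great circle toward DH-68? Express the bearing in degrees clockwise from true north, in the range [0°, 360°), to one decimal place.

226.0°

Δλ = -19.3376°
y = sin Δλ · cos φ₂ = -0.225228
x = cos φ₁ sin φ₂ − sin φ₁ cos φ₂ cos Δλ = -0.217278
θ = atan2(y, x) = -133.9707° → 226.0293° (mod 360°)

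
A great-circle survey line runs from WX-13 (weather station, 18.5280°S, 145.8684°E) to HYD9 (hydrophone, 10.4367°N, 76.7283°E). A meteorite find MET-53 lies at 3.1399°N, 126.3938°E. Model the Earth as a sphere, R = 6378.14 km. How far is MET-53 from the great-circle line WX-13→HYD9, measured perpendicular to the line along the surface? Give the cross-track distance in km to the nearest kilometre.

1530 km

δ₁₃ = central angle WX-13→MET-53 = 0.504997 rad  (haversine)
θ₁₃ = bearing WX-13→MET-53 = 316.523°,  θ₁₂ = bearing WX-13→HYD9 = 287.118°
dₓₜ = R·arcsin(sin δ₁₃ · sin(θ₁₃ − θ₁₂)) = 6378.14·arcsin(0.48381·sin(29.405°)) = 1529.666 km
|dₓₜ| = 1529.666 km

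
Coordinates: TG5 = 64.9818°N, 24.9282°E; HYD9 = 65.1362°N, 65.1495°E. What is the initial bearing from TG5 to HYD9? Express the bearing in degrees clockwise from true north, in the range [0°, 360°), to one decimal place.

Δλ = 40.2213°
y = sin Δλ · cos φ₂ = 0.271510
x = cos φ₁ sin φ₂ − sin φ₁ cos φ₂ cos Δλ = 0.092783
θ = atan2(y, x) = 71.1332° → 71.1332° (mod 360°)

71.1°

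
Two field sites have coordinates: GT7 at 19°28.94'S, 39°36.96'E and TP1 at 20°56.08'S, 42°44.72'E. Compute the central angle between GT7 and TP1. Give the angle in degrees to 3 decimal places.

GT7: φ = -19.48233°, λ = +39.61600°
TP1: φ = -20.93467°, λ = +42.74533°
Δφ = -1.4523°,  Δλ = 3.1293°
a = sin²(Δφ/2) + cos φ₁ cos φ₂ sin²(Δλ/2) = 0.000817
c = 2·arcsin(√a) = 0.057178 rad = 3.2761°

3.276°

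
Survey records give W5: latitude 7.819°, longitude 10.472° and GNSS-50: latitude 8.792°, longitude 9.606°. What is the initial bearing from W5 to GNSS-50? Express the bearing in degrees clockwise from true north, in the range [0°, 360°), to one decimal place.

318.7°

Δλ = -0.8660°
y = sin Δλ · cos φ₂ = -0.014936
x = cos φ₁ sin φ₂ − sin φ₁ cos φ₂ cos Δλ = 0.016997
θ = atan2(y, x) = -41.3086° → 318.6914° (mod 360°)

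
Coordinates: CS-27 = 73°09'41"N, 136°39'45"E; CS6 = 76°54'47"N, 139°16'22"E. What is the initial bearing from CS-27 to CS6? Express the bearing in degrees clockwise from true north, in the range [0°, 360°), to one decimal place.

8.9°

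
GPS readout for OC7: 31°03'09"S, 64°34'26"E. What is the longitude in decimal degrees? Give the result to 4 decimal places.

64° + 34′/60 + 26″/3600 = 64 + 0.56667 + 0.00722 = 64.5739°

64.5739°E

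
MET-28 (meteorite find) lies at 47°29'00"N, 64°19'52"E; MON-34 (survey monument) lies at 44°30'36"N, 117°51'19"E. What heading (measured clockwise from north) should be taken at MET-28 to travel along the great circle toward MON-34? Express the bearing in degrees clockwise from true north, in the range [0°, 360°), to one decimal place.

MET-28: φ = +47.48333°, λ = +64.33111°
MON-34: φ = +44.51000°, λ = +117.85528°
Δλ = 53.5242°
y = sin Δλ · cos φ₂ = 0.573432
x = cos φ₁ sin φ₂ − sin φ₁ cos φ₂ cos Δλ = 0.161282
θ = atan2(y, x) = 74.2910° → 74.2910° (mod 360°)

74.3°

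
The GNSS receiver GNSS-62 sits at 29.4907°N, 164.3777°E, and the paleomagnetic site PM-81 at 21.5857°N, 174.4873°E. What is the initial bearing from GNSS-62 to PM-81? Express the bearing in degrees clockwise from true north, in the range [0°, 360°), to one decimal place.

Δλ = 10.1096°
y = sin Δλ · cos φ₂ = 0.163221
x = cos φ₁ sin φ₂ − sin φ₁ cos φ₂ cos Δλ = -0.130424
θ = atan2(y, x) = 128.6270° → 128.6270° (mod 360°)

128.6°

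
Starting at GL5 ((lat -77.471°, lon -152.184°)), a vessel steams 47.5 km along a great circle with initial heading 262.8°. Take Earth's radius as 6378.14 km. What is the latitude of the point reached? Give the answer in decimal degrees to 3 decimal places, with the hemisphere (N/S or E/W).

77.517°S

δ = d/R = 47.5/6378.14 = 0.007447 rad
φ₂ = arcsin(sin φ₁ cos δ + cos φ₁ sin δ cos θ)
   = arcsin(-0.97619·0.99997 + 0.21693·0.00745·-0.12533) = -77.51741°
λ₂ = λ₁ + atan2(sin θ sin δ cos φ₁, cos δ − sin φ₁ sin φ₂) = -154.14295°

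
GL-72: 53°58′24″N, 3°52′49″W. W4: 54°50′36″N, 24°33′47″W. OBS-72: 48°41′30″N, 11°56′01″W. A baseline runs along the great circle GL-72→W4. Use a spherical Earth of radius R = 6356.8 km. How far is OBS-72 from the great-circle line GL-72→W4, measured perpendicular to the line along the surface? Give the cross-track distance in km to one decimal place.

667.3 km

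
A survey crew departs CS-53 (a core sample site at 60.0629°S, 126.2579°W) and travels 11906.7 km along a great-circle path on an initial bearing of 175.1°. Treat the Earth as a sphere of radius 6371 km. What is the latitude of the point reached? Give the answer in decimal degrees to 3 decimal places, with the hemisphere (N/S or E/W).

12.755°S

δ = d/R = 11906.7/6371 = 1.868890 rad
φ₂ = arcsin(sin φ₁ cos δ + cos φ₁ sin δ cos θ)
   = arcsin(-0.86657·-0.29370 + 0.49905·0.95590·-0.99635) = -12.75513°
λ₂ = λ₁ + atan2(sin θ sin δ cos φ₁, cos δ − sin φ₁ sin φ₂) = 48.93992°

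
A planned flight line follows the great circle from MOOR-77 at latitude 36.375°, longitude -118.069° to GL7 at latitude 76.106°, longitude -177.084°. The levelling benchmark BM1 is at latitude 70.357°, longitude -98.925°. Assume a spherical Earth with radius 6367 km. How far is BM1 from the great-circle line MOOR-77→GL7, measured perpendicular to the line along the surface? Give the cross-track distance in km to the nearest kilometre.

1707 km

δ₁₃ = central angle MOOR-77→BM1 = 0.619369 rad  (haversine)
θ₁₃ = bearing MOOR-77→BM1 = 10.947°,  θ₁₂ = bearing MOOR-77→GL7 = 343.794°
dₓₜ = R·arcsin(sin δ₁₃ · sin(θ₁₃ − θ₁₂)) = 6367·arcsin(0.58052·sin(-332.847°)) = 1707.226 km
|dₓₜ| = 1707.226 km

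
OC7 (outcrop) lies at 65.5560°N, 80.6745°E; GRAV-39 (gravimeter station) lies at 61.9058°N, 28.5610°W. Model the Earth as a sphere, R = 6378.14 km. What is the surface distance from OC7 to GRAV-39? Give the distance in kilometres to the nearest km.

Δφ = -3.6502°,  Δλ = -109.2355°
a = sin²(Δφ/2) + cos φ₁ cos φ₂ sin²(Δλ/2) = 0.130549
c = 2·arcsin(√a) = 0.739357 rad = 42.3621°
d = R·c = 6378.14 × 0.739357 = 4715.7 km

4716 km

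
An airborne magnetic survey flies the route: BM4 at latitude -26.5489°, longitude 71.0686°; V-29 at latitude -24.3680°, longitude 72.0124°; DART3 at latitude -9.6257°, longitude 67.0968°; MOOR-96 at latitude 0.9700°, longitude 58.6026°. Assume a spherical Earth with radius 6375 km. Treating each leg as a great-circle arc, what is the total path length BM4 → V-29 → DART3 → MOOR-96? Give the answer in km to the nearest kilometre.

3490 km

BM4→V-29: c = 0.040866 rad, d = 260.52 km
V-29→DART3: c = 0.269977 rad, d = 1721.10 km
DART3→MOOR-96: c = 0.236620 rad, d = 1508.45 km
Total = 260.52 + 1721.10 + 1508.45 = 3490.07 km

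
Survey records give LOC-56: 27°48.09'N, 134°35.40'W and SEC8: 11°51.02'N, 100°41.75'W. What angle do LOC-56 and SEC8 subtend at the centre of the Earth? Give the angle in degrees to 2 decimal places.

LOC-56: φ = +27.80150°, λ = -134.59000°
SEC8: φ = +11.85033°, λ = -100.69583°
Δφ = -15.9512°,  Δλ = 33.8942°
a = sin²(Δφ/2) + cos φ₁ cos φ₂ sin²(Δλ/2) = 0.092808
c = 2·arcsin(√a) = 0.619129 rad = 35.4735°

35.47°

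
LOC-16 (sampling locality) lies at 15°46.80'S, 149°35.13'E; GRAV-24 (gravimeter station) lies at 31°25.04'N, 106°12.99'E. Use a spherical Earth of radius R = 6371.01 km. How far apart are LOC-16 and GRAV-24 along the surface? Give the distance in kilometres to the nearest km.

LOC-16: φ = -15.78000°, λ = +149.58550°
GRAV-24: φ = +31.41733°, λ = +106.21650°
Δφ = 47.1973°,  Δλ = -43.3690°
a = sin²(Δφ/2) + cos φ₁ cos φ₂ sin²(Δλ/2) = 0.272382
c = 2·arcsin(√a) = 1.098160 rad = 62.9199°
d = R·c = 6371.01 × 1.098160 = 6996.4 km

6996 km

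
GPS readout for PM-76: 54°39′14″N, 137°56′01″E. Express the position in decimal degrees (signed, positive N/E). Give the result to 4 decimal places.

+54.6539°, +137.9336°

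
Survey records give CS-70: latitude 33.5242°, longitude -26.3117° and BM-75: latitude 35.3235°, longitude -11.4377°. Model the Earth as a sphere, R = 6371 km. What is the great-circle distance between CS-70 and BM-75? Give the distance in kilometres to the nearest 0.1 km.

1377.5 km

Δφ = 1.7993°,  Δλ = 14.8740°
a = sin²(Δφ/2) + cos φ₁ cos φ₂ sin²(Δλ/2) = 0.011642
c = 2·arcsin(√a) = 0.216217 rad = 12.3883°
d = R·c = 6371 × 0.216217 = 1377.5 km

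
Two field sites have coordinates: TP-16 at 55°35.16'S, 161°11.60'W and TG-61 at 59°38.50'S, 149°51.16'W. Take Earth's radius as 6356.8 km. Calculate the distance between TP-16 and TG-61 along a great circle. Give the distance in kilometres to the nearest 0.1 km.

808.7 km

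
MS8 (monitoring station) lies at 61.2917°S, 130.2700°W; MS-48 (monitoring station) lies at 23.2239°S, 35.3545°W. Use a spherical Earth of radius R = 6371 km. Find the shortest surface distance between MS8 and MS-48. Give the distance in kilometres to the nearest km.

8013 km

Δφ = 38.0678°,  Δλ = 94.9155°
a = sin²(Δφ/2) + cos φ₁ cos φ₂ sin²(Δλ/2) = 0.345985
c = 2·arcsin(√a) = 1.257676 rad = 72.0595°
d = R·c = 6371 × 1.257676 = 8012.7 km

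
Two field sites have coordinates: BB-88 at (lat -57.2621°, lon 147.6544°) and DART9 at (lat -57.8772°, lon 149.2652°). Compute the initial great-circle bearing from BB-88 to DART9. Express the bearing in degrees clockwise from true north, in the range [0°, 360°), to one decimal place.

126.1°

Δλ = 1.6108°
y = sin Δλ · cos φ₂ = 0.014947
x = cos φ₁ sin φ₂ − sin φ₁ cos φ₂ cos Δλ = -0.010912
θ = atan2(y, x) = 126.1311° → 126.1311° (mod 360°)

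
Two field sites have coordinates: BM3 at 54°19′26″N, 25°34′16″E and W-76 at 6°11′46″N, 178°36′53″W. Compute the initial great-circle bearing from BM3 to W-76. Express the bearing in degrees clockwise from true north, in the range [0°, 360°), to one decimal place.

27.0°

BM3: φ = +54.32389°, λ = +25.57111°
W-76: φ = +6.19611°, λ = -178.61472°
Δλ = 155.8142°
y = sin Δλ · cos φ₂ = 0.407304
x = cos φ₁ sin φ₂ − sin φ₁ cos φ₂ cos Δλ = 0.799639
θ = atan2(y, x) = 26.9925° → 26.9925° (mod 360°)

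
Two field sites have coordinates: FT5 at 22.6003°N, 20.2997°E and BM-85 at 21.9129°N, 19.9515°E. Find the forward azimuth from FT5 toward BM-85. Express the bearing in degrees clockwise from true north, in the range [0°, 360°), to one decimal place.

205.2°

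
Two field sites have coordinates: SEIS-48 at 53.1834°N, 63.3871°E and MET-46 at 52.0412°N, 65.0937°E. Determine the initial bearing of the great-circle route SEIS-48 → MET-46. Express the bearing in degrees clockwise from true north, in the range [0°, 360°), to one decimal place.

Δλ = 1.7066°
y = sin Δλ · cos φ₂ = 0.018318
x = cos φ₁ sin φ₂ − sin φ₁ cos φ₂ cos Δλ = -0.019715
θ = atan2(y, x) = 137.1036° → 137.1036° (mod 360°)

137.1°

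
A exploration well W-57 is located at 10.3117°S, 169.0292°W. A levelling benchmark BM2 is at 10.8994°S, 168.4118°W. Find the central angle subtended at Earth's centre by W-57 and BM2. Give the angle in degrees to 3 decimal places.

Δφ = -0.5877°,  Δλ = 0.6174°
a = sin²(Δφ/2) + cos φ₁ cos φ₂ sin²(Δλ/2) = 0.000054
c = 2·arcsin(√a) = 0.014744 rad = 0.8448°

0.845°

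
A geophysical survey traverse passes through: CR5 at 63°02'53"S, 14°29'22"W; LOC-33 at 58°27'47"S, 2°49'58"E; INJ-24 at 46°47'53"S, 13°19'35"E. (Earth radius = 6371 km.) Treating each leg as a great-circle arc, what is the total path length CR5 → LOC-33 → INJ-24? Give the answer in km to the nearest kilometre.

2539 km

CR5: φ = -63.04806°, λ = -14.48944°
LOC-33: φ = -58.46306°, λ = +2.83278°
INJ-24: φ = -46.79806°, λ = +13.32639°
CR5→LOC-33: c = 0.167241 rad, d = 1065.50 km
LOC-33→INJ-24: c = 0.231349 rad, d = 1473.92 km
Total = 1065.50 + 1473.92 = 2539.42 km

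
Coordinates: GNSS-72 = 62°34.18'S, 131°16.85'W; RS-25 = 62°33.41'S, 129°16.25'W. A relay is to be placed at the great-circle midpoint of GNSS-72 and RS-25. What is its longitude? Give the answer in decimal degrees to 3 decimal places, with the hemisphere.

GNSS-72: φ = -62.56967°, λ = -131.28083°
RS-25: φ = -62.55683°, λ = -129.27083°
Bx = cos φ₂ cos Δλ = 0.460585,  By = cos φ₂ sin Δλ = 0.016164
φₘ = atan2(sin φ₁ + sin φ₂, √((cos φ₁ + Bx)² + By²)) = -62.56685°
λₘ = λ₁ + atan2(By, cos φ₁ + Bx) = -130.27562°

130.276°W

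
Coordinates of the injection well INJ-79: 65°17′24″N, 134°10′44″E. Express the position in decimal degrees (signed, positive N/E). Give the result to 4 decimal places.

+65.2900°, +134.1789°

lat: 65.2900° N → +65.2900°
lon: 134.1789° E → +134.1789°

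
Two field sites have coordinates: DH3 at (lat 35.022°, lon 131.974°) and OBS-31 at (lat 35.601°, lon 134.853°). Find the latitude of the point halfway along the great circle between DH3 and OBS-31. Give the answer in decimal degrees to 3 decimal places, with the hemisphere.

35.320°N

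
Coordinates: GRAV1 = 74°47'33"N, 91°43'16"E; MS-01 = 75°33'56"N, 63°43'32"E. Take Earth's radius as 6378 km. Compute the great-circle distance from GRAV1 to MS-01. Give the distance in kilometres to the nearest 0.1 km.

GRAV1: φ = +74.79250°, λ = +91.72111°
MS-01: φ = +75.56556°, λ = +63.72556°
Δφ = 0.7731°,  Δλ = -27.9956°
a = sin²(Δφ/2) + cos φ₁ cos φ₂ sin²(Δλ/2) = 0.003871
c = 2·arcsin(√a) = 0.124519 rad = 7.1344°
d = R·c = 6378 × 0.124519 = 794.2 km

794.2 km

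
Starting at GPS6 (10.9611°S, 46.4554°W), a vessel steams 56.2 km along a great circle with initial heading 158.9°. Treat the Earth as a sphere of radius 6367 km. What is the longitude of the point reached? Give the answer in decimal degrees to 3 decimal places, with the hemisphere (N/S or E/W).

δ = d/R = 56.2/6367 = 0.008827 rad
φ₂ = arcsin(sin φ₁ cos δ + cos φ₁ sin δ cos θ)
   = arcsin(-0.19014·0.99996 + 0.98176·0.00883·-0.93295) = -11.43287°
λ₂ = λ₁ + atan2(sin θ sin δ cos φ₁, cos δ − sin φ₁ sin φ₂) = -46.26965°

46.270°W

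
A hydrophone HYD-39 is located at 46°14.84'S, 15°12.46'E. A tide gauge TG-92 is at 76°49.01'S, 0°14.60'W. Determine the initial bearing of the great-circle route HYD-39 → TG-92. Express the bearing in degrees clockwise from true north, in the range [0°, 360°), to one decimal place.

HYD-39: φ = -46.24733°, λ = +15.20767°
TG-92: φ = -76.81683°, λ = -0.24333°
Δλ = -15.4510°
y = sin Δλ · cos φ₂ = -0.060760
x = cos φ₁ sin φ₂ − sin φ₁ cos φ₂ cos Δλ = -0.514537
θ = atan2(y, x) = -173.2653° → 186.7347° (mod 360°)

186.7°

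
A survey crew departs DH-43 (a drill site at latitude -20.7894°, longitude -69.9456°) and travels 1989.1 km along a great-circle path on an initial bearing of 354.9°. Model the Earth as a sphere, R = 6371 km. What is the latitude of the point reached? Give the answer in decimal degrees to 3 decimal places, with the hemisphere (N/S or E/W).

2.966°S

δ = d/R = 1989.1/6371 = 0.312212 rad
φ₂ = arcsin(sin φ₁ cos δ + cos φ₁ sin δ cos θ)
   = arcsin(-0.35493·0.95166 + 0.93489·0.30716·0.99604) = -2.96622°
λ₂ = λ₁ + atan2(sin θ sin δ cos φ₁, cos δ − sin φ₁ sin φ₂) = -71.51236°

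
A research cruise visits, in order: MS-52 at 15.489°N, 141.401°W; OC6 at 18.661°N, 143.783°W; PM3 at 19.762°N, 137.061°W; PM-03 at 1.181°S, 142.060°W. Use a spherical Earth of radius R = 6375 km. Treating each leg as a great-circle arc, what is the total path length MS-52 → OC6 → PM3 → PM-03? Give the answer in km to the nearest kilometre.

3544 km

MS-52→OC6: c = 0.068145 rad, d = 434.43 km
OC6→PM3: c = 0.112433 rad, d = 716.76 km
PM3→PM-03: c = 0.375410 rad, d = 2393.24 km
Total = 434.43 + 716.76 + 2393.24 = 3544.42 km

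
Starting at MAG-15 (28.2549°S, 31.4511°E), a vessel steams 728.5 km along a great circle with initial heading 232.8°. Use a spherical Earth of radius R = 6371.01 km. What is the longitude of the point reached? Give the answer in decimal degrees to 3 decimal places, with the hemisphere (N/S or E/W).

δ = d/R = 728.5/6371.01 = 0.114346 rad
φ₂ = arcsin(sin φ₁ cos δ + cos φ₁ sin δ cos θ)
   = arcsin(-0.47340·0.99347 + 0.88085·0.11410·-0.60460) = -32.07759°
λ₂ = λ₁ + atan2(sin θ sin δ cos φ₁, cos δ − sin φ₁ sin φ₂) = 25.29390°

25.294°E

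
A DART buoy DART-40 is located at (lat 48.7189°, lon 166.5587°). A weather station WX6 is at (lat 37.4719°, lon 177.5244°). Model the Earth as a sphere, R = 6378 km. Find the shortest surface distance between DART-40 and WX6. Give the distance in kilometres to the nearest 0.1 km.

Δφ = -11.2470°,  Δλ = 10.9657°
a = sin²(Δφ/2) + cos φ₁ cos φ₂ sin²(Δλ/2) = 0.014383
c = 2·arcsin(√a) = 0.240433 rad = 13.7758°
d = R·c = 6378 × 0.240433 = 1533.5 km

1533.5 km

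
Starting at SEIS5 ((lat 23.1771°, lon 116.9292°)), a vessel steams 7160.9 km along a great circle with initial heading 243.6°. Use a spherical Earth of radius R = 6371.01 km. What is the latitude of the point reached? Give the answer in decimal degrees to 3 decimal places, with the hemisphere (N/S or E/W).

11.453°S

δ = d/R = 7160.9/6371.01 = 1.123982 rad
φ₂ = arcsin(sin φ₁ cos δ + cos φ₁ sin δ cos θ)
   = arcsin(0.39357·0.43209 + 0.91929·0.90183·-0.44464) = -11.45280°
λ₂ = λ₁ + atan2(sin θ sin δ cos φ₁, cos δ − sin φ₁ sin φ₂) = 61.42286°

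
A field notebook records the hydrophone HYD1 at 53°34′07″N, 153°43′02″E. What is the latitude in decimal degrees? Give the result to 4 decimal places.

53.5686°N

53° + 34′/60 + 7″/3600 = 53 + 0.56667 + 0.00194 = 53.5686°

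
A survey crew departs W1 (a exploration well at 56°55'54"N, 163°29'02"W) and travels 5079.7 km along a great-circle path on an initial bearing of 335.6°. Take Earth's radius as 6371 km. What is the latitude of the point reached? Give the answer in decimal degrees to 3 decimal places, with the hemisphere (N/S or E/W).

W1: φ = +56.93167°, λ = -163.48389°
δ = d/R = 5079.7/6371 = 0.797316 rad
φ₂ = arcsin(sin φ₁ cos δ + cos φ₁ sin δ cos θ)
   = arcsin(0.83802·0.69863 + 0.54564·0.71548·0.91068) = 70.21896°
λ₂ = λ₁ + atan2(sin θ sin δ cos φ₁, cos δ − sin φ₁ sin φ₂) = 77.36799°

70.219°N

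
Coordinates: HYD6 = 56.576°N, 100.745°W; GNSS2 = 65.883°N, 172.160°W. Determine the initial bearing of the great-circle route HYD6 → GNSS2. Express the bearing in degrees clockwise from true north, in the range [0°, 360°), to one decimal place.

315.5°

Δλ = -71.4150°
y = sin Δλ · cos φ₂ = -0.387293
x = cos φ₁ sin φ₂ − sin φ₁ cos φ₂ cos Δλ = 0.394061
θ = atan2(y, x) = -44.5037° → 315.4963° (mod 360°)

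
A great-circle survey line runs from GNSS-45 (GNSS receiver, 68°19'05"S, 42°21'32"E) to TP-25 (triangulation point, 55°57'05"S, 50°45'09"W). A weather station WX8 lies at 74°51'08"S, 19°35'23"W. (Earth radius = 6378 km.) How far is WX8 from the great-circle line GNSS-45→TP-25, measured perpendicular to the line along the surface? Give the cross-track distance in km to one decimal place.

572.8 km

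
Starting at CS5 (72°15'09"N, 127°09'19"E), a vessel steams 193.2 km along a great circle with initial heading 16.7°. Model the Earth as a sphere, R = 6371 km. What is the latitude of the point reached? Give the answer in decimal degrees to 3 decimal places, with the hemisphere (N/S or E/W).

CS5: φ = +72.25250°, λ = +127.15528°
δ = d/R = 193.2/6371 = 0.030325 rad
φ₂ = arcsin(sin φ₁ cos δ + cos φ₁ sin δ cos θ)
   = arcsin(0.95241·0.99954 + 0.30482·0.03032·0.95782) = 73.90921°
λ₂ = λ₁ + atan2(sin θ sin δ cos φ₁, cos δ − sin φ₁ sin φ₂) = 128.95673°

73.909°N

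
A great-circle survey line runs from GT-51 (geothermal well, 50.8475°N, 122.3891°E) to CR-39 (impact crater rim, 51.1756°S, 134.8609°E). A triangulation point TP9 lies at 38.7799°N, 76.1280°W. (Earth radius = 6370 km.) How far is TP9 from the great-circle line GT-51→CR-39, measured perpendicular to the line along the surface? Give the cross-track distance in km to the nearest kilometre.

δ₁₃ = central angle GT-51→TP9 = 1.551816 rad  (haversine)
θ₁₃ = bearing GT-51→TP9 = 14.337°,  θ₁₂ = bearing GT-51→CR-39 = 172.026°
dₓₜ = R·arcsin(sin δ₁₃ · sin(θ₁₃ − θ₁₂)) = 6370·arcsin(0.99982·sin(-157.689°)) = -2479.958 km
|dₓₜ| = 2479.958 km

2480 km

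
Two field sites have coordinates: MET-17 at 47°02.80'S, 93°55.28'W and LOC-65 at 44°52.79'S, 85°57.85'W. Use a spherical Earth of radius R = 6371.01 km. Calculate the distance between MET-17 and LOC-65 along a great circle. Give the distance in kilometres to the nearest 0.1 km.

660.2 km

MET-17: φ = -47.04667°, λ = -93.92133°
LOC-65: φ = -44.87983°, λ = -85.96417°
Δφ = 2.1668°,  Δλ = 7.9572°
a = sin²(Δφ/2) + cos φ₁ cos φ₂ sin²(Δλ/2) = 0.002682
c = 2·arcsin(√a) = 0.103621 rad = 5.9370°
d = R·c = 6371.01 × 0.103621 = 660.2 km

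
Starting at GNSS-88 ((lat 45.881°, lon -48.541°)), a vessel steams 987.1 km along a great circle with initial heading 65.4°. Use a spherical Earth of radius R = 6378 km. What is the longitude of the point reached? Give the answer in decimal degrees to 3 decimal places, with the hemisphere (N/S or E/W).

δ = d/R = 987.1/6378 = 0.154766 rad
φ₂ = arcsin(sin φ₁ cos δ + cos φ₁ sin δ cos θ)
   = arcsin(0.71790·0.98805 + 0.69615·0.15415·0.41628) = 48.93689°
λ₂ = λ₁ + atan2(sin θ sin δ cos φ₁, cos δ − sin φ₁ sin φ₂) = -36.22131°

36.221°W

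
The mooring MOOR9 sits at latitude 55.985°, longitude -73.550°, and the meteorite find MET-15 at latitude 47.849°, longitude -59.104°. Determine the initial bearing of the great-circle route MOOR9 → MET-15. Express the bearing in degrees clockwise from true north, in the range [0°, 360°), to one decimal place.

Δλ = 14.4460°
y = sin Δλ · cos φ₂ = 0.167414
x = cos φ₁ sin φ₂ − sin φ₁ cos φ₂ cos Δλ = -0.123936
θ = atan2(y, x) = 126.5124° → 126.5124° (mod 360°)

126.5°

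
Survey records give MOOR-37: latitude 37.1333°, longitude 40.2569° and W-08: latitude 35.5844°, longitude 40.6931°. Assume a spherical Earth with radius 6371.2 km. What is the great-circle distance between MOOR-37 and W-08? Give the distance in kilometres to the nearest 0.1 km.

Δφ = -1.5489°,  Δλ = 0.4362°
a = sin²(Δφ/2) + cos φ₁ cos φ₂ sin²(Δλ/2) = 0.000192
c = 2·arcsin(√a) = 0.027720 rad = 1.5882°
d = R·c = 6371.2 × 0.027720 = 176.6 km

176.6 km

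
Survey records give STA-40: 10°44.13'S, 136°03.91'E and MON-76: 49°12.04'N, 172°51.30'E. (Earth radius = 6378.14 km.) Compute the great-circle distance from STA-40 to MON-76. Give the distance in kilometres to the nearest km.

7580 km

STA-40: φ = -10.73550°, λ = +136.06517°
MON-76: φ = +49.20067°, λ = +172.85500°
Δφ = 59.9362°,  Δλ = 36.7898°
a = sin²(Δφ/2) + cos φ₁ cos φ₂ sin²(Δλ/2) = 0.313446
c = 2·arcsin(√a) = 1.188441 rad = 68.0926°
d = R·c = 6378.14 × 1.188441 = 7580.0 km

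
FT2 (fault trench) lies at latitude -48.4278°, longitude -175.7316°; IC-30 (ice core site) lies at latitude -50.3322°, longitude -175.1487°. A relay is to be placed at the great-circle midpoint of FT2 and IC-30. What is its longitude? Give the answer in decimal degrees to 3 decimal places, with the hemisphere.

175.446°W

Bx = cos φ₂ cos Δλ = 0.638302,  By = cos φ₂ sin Δλ = 0.006494
φₘ = atan2(sin φ₁ + sin φ₂, √((cos φ₁ + Bx)² + By²)) = -49.38037°
λₘ = λ₁ + atan2(By, cos φ₁ + Bx) = -175.44580°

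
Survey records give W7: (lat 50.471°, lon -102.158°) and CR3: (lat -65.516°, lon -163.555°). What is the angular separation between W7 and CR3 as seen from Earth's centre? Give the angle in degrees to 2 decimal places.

125.15°

Δφ = -115.9870°,  Δλ = -61.3970°
a = sin²(Δφ/2) + cos φ₁ cos φ₂ sin²(Δλ/2) = 0.787832
c = 2·arcsin(√a) = 2.184213 rad = 125.1462°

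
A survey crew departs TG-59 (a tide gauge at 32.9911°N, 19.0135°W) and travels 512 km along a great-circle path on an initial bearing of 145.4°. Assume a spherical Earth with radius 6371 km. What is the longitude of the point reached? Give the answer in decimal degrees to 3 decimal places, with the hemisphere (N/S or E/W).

16.021°W

δ = d/R = 512/6371 = 0.080364 rad
φ₂ = arcsin(sin φ₁ cos δ + cos φ₁ sin δ cos θ)
   = arcsin(0.54451·0.99677 + 0.83876·0.08028·-0.82314) = 29.16504°
λ₂ = λ₁ + atan2(sin θ sin δ cos φ₁, cos δ − sin φ₁ sin φ₂) = -16.02110°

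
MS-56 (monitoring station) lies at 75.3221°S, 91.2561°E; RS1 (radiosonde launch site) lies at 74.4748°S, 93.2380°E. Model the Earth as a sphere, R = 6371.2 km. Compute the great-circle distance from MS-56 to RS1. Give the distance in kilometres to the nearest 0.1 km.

110.3 km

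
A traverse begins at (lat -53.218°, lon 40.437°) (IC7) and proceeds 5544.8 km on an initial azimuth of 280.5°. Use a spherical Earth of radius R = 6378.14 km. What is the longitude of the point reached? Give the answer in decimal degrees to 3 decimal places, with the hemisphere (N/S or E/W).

δ = d/R = 5544.8/6378.14 = 0.869344 rad
φ₂ = arcsin(sin φ₁ cos δ + cos φ₁ sin δ cos θ)
   = arcsin(-0.80092·0.64533 + 0.59877·0.76391·0.18224) = -25.68988°
λ₂ = λ₁ + atan2(sin θ sin δ cos φ₁, cos δ − sin φ₁ sin φ₂) = -16.02329°

16.023°W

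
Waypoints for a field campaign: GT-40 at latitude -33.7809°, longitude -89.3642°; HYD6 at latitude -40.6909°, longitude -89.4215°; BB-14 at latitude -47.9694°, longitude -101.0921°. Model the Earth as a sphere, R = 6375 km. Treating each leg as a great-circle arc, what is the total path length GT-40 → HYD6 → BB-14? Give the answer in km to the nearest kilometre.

1999 km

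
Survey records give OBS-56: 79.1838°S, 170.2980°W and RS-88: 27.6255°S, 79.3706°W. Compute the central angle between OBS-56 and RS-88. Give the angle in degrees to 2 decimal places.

Δφ = 51.5583°,  Δλ = 90.9274°
a = sin²(Δφ/2) + cos φ₁ cos φ₂ sin²(Δλ/2) = 0.273619
c = 2·arcsin(√a) = 1.100936 rad = 63.0790°

63.08°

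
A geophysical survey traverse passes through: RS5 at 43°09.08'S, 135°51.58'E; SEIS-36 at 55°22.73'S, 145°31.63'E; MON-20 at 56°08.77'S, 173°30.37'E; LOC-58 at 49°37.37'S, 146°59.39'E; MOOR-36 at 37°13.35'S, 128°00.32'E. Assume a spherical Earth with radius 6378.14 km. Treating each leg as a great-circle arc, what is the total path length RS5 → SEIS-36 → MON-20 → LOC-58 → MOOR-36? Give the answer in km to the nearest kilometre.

RS5: φ = -43.15133°, λ = +135.85967°
SEIS-36: φ = -55.37883°, λ = +145.52717°
MON-20: φ = -56.14617°, λ = +173.50617°
LOC-58: φ = -49.62283°, λ = +146.98983°
MOOR-36: φ = -37.22250°, λ = +128.00533°
RS5→SEIS-36: c = 0.239621 rad, d = 1528.33 km
SEIS-36→MON-20: c = 0.273181 rad, d = 1742.39 km
MON-20→LOC-58: c = 0.299231 rad, d = 1908.54 km
LOC-58→MOOR-36: c = 0.321976 rad, d = 2053.60 km
Total = 1528.33 + 1742.39 + 1908.54 + 2053.60 = 7232.87 km

7233 km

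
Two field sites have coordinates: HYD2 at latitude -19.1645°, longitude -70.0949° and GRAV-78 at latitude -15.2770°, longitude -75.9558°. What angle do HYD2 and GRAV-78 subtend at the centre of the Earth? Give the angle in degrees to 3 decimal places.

Δφ = 3.8875°,  Δλ = -5.8609°
a = sin²(Δφ/2) + cos φ₁ cos φ₂ sin²(Δλ/2) = 0.003532
c = 2·arcsin(√a) = 0.118931 rad = 6.8143°

6.814°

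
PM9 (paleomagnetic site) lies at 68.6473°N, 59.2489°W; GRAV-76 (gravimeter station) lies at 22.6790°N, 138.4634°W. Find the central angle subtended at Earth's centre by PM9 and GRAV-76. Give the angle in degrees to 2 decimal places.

65.04°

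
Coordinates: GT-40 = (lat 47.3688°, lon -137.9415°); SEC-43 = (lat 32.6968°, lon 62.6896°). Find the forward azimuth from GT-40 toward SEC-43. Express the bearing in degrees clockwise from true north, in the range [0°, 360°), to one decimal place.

Δλ = -159.3689°
y = sin Δλ · cos φ₂ = -0.296517
x = cos φ₁ sin φ₂ − sin φ₁ cos φ₂ cos Δλ = 0.945299
θ = atan2(y, x) = -17.4153° → 342.5847° (mod 360°)

342.6°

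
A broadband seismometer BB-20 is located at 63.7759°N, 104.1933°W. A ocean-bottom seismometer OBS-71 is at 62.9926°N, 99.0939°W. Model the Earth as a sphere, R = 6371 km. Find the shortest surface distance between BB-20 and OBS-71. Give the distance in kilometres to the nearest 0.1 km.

268.5 km

Δφ = -0.7833°,  Δλ = 5.0994°
a = sin²(Δφ/2) + cos φ₁ cos φ₂ sin²(Δλ/2) = 0.000444
c = 2·arcsin(√a) = 0.042138 rad = 2.4143°
d = R·c = 6371 × 0.042138 = 268.5 km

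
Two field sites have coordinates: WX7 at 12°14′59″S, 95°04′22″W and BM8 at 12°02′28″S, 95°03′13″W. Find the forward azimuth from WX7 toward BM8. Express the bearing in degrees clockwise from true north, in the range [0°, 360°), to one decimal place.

5.1°

WX7: φ = -12.24972°, λ = -95.07278°
BM8: φ = -12.04111°, λ = -95.05361°
Δλ = 0.0192°
y = sin Δλ · cos φ₂ = 0.000327
x = cos φ₁ sin φ₂ − sin φ₁ cos φ₂ cos Δλ = 0.003641
θ = atan2(y, x) = 5.1346° → 5.1346° (mod 360°)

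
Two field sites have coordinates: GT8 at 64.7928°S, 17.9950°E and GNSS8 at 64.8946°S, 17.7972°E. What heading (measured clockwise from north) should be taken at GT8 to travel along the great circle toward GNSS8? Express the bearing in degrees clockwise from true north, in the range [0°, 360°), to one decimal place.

219.5°

Δλ = -0.1978°
y = sin Δλ · cos φ₂ = -0.001465
x = cos φ₁ sin φ₂ − sin φ₁ cos φ₂ cos Δλ = -0.001779
θ = atan2(y, x) = -140.5342° → 219.4658° (mod 360°)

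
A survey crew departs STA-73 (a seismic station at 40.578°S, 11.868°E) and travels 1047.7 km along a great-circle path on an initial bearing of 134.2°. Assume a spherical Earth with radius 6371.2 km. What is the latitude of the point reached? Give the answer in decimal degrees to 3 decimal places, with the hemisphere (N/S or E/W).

46.752°S

δ = d/R = 1047.7/6371.2 = 0.164443 rad
φ₂ = arcsin(sin φ₁ cos δ + cos φ₁ sin δ cos θ)
   = arcsin(-0.65048·0.98651 + 0.75952·0.16370·-0.69717) = -46.75159°
λ₂ = λ₁ + atan2(sin θ sin δ cos φ₁, cos δ − sin φ₁ sin φ₂) = 21.73074°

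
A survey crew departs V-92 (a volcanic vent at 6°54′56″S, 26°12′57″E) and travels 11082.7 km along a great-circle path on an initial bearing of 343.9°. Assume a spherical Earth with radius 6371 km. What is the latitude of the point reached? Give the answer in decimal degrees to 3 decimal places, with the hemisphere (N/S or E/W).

73.835°N

V-92: φ = -6.91556°, λ = +26.21583°
δ = d/R = 11082.7/6371 = 1.739554 rad
φ₂ = arcsin(sin φ₁ cos δ + cos φ₁ sin δ cos θ)
   = arcsin(-0.12041·-0.16796 + 0.99272·0.98579·0.96078) = 73.83481°
λ₂ = λ₁ + atan2(sin θ sin δ cos φ₁, cos δ − sin φ₁ sin φ₂) = -74.69463°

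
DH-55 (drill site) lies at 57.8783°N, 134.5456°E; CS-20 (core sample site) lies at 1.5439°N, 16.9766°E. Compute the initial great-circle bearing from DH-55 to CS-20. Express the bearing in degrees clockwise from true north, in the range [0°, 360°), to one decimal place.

294.6°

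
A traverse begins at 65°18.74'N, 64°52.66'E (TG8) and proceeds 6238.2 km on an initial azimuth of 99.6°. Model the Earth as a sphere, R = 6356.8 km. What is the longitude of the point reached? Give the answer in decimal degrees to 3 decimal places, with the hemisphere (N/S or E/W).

TG8: φ = +65.31233°, λ = +64.87767°
δ = d/R = 6238.2/6356.8 = 0.981343 rad
φ₂ = arcsin(sin φ₁ cos δ + cos φ₁ sin δ cos θ)
   = arcsin(0.90860·0.55591 + 0.41767·0.83124·-0.16677) = 26.56392°
λ₂ = λ₁ + atan2(sin θ sin δ cos φ₁, cos δ − sin φ₁ sin φ₂) = 131.27383°

131.274°E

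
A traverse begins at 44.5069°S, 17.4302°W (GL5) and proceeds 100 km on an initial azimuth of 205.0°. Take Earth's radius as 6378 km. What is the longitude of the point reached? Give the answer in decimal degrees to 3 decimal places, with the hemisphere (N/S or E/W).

δ = d/R = 100/6378 = 0.015679 rad
φ₂ = arcsin(sin φ₁ cos δ + cos φ₁ sin δ cos θ)
   = arcsin(-0.70100·0.99988 + 0.71317·0.01568·-0.90631) = -45.31981°
λ₂ = λ₁ + atan2(sin θ sin δ cos φ₁, cos δ − sin φ₁ sin φ₂) = -17.97012°

17.970°W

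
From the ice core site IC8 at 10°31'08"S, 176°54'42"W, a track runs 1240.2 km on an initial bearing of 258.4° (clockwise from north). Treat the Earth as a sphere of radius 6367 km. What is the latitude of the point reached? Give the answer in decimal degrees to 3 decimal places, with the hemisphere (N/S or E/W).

12.555°S

IC8: φ = -10.51889°, λ = -176.91167°
δ = d/R = 1240.2/6367 = 0.194786 rad
φ₂ = arcsin(sin φ₁ cos δ + cos φ₁ sin δ cos θ)
   = arcsin(-0.18256·0.98109 + 0.98319·0.19356·-0.20108) = -12.55479°
λ₂ = λ₁ + atan2(sin θ sin δ cos φ₁, cos δ − sin φ₁ sin φ₂) = 171.88756°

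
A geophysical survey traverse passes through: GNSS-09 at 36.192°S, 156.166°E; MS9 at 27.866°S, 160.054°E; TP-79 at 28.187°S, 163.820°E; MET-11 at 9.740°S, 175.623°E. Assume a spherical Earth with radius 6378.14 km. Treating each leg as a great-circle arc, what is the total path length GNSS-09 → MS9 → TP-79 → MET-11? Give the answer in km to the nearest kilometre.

GNSS-09→MS9: c = 0.156248 rad, d = 996.57 km
MS9→TP-79: c = 0.058288 rad, d = 371.77 km
TP-79→MET-11: c = 0.375704 rad, d = 2396.29 km
Total = 996.57 + 371.77 + 2396.29 = 3764.64 km

3765 km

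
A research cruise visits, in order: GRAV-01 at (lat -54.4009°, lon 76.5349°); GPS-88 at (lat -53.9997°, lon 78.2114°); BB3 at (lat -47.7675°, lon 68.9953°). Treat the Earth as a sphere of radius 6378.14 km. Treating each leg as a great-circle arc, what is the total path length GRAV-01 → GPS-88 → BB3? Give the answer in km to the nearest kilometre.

1065 km

GRAV-01→GPS-88: c = 0.018492 rad, d = 117.95 km
GPS-88→BB3: c = 0.148527 rad, d = 947.32 km
Total = 117.95 + 947.32 = 1065.27 km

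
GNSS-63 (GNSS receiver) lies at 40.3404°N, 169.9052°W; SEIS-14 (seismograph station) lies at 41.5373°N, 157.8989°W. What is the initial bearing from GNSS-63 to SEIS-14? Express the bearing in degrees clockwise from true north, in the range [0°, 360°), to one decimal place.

Δλ = 12.0063°
y = sin Δλ · cos φ₂ = 0.155707
x = cos φ₁ sin φ₂ − sin φ₁ cos φ₂ cos Δλ = 0.031488
θ = atan2(y, x) = 78.5676° → 78.5676° (mod 360°)

78.6°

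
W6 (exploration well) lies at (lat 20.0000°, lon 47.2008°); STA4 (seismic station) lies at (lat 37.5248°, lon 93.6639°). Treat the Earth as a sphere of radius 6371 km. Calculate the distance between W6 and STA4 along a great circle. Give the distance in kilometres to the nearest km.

Δφ = 17.5248°,  Δλ = 46.4631°
a = sin²(Δφ/2) + cos φ₁ cos φ₂ sin²(Δλ/2) = 0.139161
c = 2·arcsin(√a) = 0.764573 rad = 43.8068°
d = R·c = 6371 × 0.764573 = 4871.1 km

4871 km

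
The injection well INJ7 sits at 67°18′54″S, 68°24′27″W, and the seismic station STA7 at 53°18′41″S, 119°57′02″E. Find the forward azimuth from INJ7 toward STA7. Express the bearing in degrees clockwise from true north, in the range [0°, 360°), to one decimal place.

INJ7: φ = -67.31500°, λ = -68.40750°
STA7: φ = -53.31139°, λ = +119.95056°
Δλ = -171.6419°
y = sin Δλ · cos φ₂ = -0.086847
x = cos φ₁ sin φ₂ − sin φ₁ cos φ₂ cos Δλ = -0.854653
θ = atan2(y, x) = -174.1977° → 185.8023° (mod 360°)

185.8°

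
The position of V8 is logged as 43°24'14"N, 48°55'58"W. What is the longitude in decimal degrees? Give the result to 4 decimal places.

48.9328°W

48° + 55′/60 + 58″/3600 = 48 + 0.91667 + 0.01611 = 48.9328°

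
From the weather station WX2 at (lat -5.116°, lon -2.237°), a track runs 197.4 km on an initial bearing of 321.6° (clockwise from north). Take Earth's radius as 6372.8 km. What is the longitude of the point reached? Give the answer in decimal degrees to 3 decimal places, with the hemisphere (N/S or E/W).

δ = d/R = 197.4/6372.8 = 0.030975 rad
φ₂ = arcsin(sin φ₁ cos δ + cos φ₁ sin δ cos θ)
   = arcsin(-0.08917·0.99952 + 0.99602·0.03097·0.78369) = -3.72427°
λ₂ = λ₁ + atan2(sin θ sin δ cos φ₁, cos δ − sin φ₁ sin φ₂) = -3.34161°

3.342°W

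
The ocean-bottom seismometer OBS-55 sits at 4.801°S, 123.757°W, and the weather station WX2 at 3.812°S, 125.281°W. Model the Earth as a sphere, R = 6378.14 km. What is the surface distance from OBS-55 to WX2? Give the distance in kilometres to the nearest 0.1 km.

Δφ = 0.9890°,  Δλ = -1.5240°
a = sin²(Δφ/2) + cos φ₁ cos φ₂ sin²(Δλ/2) = 0.000250
c = 2·arcsin(√a) = 0.031646 rad = 1.8132°
d = R·c = 6378.14 × 0.031646 = 201.8 km

201.8 km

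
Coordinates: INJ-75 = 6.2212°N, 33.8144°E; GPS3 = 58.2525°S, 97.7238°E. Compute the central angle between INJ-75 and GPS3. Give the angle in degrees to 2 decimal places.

Δφ = -64.4737°,  Δλ = 63.9094°
a = sin²(Δφ/2) + cos φ₁ cos φ₂ sin²(Δλ/2) = 0.431054
c = 2·arcsin(√a) = 1.432463 rad = 82.0741°

82.07°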